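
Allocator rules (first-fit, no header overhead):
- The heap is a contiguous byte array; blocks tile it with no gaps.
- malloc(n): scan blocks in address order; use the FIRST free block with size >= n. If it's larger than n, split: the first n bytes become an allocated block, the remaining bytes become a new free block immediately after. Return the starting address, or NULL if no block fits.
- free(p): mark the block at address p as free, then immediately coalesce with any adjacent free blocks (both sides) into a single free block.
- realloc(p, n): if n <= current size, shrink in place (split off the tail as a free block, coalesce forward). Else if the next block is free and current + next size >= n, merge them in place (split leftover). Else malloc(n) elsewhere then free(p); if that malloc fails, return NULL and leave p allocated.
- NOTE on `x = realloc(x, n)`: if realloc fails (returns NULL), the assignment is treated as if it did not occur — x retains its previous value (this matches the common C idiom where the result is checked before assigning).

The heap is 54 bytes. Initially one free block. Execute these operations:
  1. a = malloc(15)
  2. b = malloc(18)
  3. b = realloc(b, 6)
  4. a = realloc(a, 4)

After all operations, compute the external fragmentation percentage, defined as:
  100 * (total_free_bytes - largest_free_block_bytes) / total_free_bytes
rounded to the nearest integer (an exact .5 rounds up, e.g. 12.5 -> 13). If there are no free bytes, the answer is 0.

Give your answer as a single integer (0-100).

Answer: 25

Derivation:
Op 1: a = malloc(15) -> a = 0; heap: [0-14 ALLOC][15-53 FREE]
Op 2: b = malloc(18) -> b = 15; heap: [0-14 ALLOC][15-32 ALLOC][33-53 FREE]
Op 3: b = realloc(b, 6) -> b = 15; heap: [0-14 ALLOC][15-20 ALLOC][21-53 FREE]
Op 4: a = realloc(a, 4) -> a = 0; heap: [0-3 ALLOC][4-14 FREE][15-20 ALLOC][21-53 FREE]
Free blocks: [11 33] total_free=44 largest=33 -> 100*(44-33)/44 = 1100/44 = 25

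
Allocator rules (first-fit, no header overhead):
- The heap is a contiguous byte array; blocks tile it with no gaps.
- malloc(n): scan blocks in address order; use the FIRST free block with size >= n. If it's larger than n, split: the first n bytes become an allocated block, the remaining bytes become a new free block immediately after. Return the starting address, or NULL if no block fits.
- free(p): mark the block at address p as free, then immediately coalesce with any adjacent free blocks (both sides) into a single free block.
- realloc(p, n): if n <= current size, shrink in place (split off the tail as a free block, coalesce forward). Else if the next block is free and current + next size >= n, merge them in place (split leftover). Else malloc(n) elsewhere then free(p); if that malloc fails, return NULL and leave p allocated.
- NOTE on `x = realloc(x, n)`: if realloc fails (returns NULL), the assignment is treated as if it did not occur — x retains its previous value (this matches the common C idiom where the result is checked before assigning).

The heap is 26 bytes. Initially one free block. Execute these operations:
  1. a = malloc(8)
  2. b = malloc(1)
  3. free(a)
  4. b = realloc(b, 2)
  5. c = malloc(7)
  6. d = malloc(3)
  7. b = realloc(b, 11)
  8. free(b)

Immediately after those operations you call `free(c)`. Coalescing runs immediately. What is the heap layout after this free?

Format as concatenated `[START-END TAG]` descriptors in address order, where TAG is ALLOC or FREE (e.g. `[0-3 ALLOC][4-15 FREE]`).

Answer: [0-9 FREE][10-12 ALLOC][13-25 FREE]

Derivation:
Op 1: a = malloc(8) -> a = 0; heap: [0-7 ALLOC][8-25 FREE]
Op 2: b = malloc(1) -> b = 8; heap: [0-7 ALLOC][8-8 ALLOC][9-25 FREE]
Op 3: free(a) -> (freed a); heap: [0-7 FREE][8-8 ALLOC][9-25 FREE]
Op 4: b = realloc(b, 2) -> b = 8; heap: [0-7 FREE][8-9 ALLOC][10-25 FREE]
Op 5: c = malloc(7) -> c = 0; heap: [0-6 ALLOC][7-7 FREE][8-9 ALLOC][10-25 FREE]
Op 6: d = malloc(3) -> d = 10; heap: [0-6 ALLOC][7-7 FREE][8-9 ALLOC][10-12 ALLOC][13-25 FREE]
Op 7: b = realloc(b, 11) -> b = 13; heap: [0-6 ALLOC][7-9 FREE][10-12 ALLOC][13-23 ALLOC][24-25 FREE]
Op 8: free(b) -> (freed b); heap: [0-6 ALLOC][7-9 FREE][10-12 ALLOC][13-25 FREE]
free(c): c = 0 -> block [0-6 ALLOC]; mark free, coalesce with adjacent free neighbors -> [0-9 FREE][10-12 ALLOC][13-25 FREE]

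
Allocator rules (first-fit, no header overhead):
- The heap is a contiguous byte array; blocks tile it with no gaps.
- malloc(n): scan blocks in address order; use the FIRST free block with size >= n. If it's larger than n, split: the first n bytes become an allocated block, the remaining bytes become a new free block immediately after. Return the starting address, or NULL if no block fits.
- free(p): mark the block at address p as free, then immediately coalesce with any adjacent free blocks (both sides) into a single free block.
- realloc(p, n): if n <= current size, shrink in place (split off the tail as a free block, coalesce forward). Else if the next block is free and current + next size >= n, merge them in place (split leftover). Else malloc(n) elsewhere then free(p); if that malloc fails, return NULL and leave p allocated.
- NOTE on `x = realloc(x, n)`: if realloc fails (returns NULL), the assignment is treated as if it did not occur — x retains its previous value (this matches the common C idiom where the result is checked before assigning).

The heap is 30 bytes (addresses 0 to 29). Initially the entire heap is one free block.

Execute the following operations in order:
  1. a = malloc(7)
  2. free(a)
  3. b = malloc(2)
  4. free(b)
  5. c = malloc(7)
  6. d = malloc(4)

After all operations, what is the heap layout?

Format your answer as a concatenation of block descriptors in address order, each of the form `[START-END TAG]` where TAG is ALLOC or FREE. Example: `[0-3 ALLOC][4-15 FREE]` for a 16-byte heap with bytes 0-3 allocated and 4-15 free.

Op 1: a = malloc(7) -> a = 0; heap: [0-6 ALLOC][7-29 FREE]
Op 2: free(a) -> (freed a); heap: [0-29 FREE]
Op 3: b = malloc(2) -> b = 0; heap: [0-1 ALLOC][2-29 FREE]
Op 4: free(b) -> (freed b); heap: [0-29 FREE]
Op 5: c = malloc(7) -> c = 0; heap: [0-6 ALLOC][7-29 FREE]
Op 6: d = malloc(4) -> d = 7; heap: [0-6 ALLOC][7-10 ALLOC][11-29 FREE]

Answer: [0-6 ALLOC][7-10 ALLOC][11-29 FREE]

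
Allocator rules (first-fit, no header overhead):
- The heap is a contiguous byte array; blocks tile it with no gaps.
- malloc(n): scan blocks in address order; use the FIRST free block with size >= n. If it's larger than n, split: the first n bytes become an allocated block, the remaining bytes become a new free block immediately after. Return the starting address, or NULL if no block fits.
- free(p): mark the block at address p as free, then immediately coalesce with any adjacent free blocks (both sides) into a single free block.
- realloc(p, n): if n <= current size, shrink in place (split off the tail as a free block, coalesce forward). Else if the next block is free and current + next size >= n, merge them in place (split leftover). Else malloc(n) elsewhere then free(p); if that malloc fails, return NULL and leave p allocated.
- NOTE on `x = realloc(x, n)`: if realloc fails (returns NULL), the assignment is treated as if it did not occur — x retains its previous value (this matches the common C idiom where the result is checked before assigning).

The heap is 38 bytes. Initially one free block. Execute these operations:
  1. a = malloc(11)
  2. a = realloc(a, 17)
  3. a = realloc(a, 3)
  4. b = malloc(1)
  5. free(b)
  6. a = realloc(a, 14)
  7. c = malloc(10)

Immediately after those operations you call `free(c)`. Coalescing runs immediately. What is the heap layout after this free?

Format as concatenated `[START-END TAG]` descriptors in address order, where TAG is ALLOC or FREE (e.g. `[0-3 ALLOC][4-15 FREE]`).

Answer: [0-13 ALLOC][14-37 FREE]

Derivation:
Op 1: a = malloc(11) -> a = 0; heap: [0-10 ALLOC][11-37 FREE]
Op 2: a = realloc(a, 17) -> a = 0; heap: [0-16 ALLOC][17-37 FREE]
Op 3: a = realloc(a, 3) -> a = 0; heap: [0-2 ALLOC][3-37 FREE]
Op 4: b = malloc(1) -> b = 3; heap: [0-2 ALLOC][3-3 ALLOC][4-37 FREE]
Op 5: free(b) -> (freed b); heap: [0-2 ALLOC][3-37 FREE]
Op 6: a = realloc(a, 14) -> a = 0; heap: [0-13 ALLOC][14-37 FREE]
Op 7: c = malloc(10) -> c = 14; heap: [0-13 ALLOC][14-23 ALLOC][24-37 FREE]
free(c): c = 14 -> block [14-23 ALLOC]; mark free, coalesce with adjacent free neighbors -> [0-13 ALLOC][14-37 FREE]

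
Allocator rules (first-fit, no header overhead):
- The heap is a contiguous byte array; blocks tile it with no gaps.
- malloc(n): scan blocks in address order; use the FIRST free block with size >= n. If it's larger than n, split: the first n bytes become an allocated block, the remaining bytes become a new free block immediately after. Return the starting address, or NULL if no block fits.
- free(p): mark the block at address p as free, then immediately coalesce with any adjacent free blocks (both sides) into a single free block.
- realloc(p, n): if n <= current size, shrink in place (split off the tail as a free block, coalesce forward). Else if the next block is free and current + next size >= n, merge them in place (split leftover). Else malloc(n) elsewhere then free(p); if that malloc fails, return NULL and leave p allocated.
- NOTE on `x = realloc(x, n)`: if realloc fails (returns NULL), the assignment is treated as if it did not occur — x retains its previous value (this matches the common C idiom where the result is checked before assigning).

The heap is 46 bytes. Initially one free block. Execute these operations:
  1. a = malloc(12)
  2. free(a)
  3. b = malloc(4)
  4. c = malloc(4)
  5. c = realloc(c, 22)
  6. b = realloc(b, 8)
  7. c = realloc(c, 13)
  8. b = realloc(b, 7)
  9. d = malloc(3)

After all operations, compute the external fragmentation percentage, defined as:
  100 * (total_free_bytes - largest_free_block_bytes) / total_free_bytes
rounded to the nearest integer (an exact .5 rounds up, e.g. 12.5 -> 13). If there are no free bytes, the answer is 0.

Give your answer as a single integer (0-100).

Answer: 43

Derivation:
Op 1: a = malloc(12) -> a = 0; heap: [0-11 ALLOC][12-45 FREE]
Op 2: free(a) -> (freed a); heap: [0-45 FREE]
Op 3: b = malloc(4) -> b = 0; heap: [0-3 ALLOC][4-45 FREE]
Op 4: c = malloc(4) -> c = 4; heap: [0-3 ALLOC][4-7 ALLOC][8-45 FREE]
Op 5: c = realloc(c, 22) -> c = 4; heap: [0-3 ALLOC][4-25 ALLOC][26-45 FREE]
Op 6: b = realloc(b, 8) -> b = 26; heap: [0-3 FREE][4-25 ALLOC][26-33 ALLOC][34-45 FREE]
Op 7: c = realloc(c, 13) -> c = 4; heap: [0-3 FREE][4-16 ALLOC][17-25 FREE][26-33 ALLOC][34-45 FREE]
Op 8: b = realloc(b, 7) -> b = 26; heap: [0-3 FREE][4-16 ALLOC][17-25 FREE][26-32 ALLOC][33-45 FREE]
Op 9: d = malloc(3) -> d = 0; heap: [0-2 ALLOC][3-3 FREE][4-16 ALLOC][17-25 FREE][26-32 ALLOC][33-45 FREE]
Free blocks: [1 9 13] total_free=23 largest=13 -> 100*(23-13)/23 = 1000/23 ≈ 43.478 -> rounds to 43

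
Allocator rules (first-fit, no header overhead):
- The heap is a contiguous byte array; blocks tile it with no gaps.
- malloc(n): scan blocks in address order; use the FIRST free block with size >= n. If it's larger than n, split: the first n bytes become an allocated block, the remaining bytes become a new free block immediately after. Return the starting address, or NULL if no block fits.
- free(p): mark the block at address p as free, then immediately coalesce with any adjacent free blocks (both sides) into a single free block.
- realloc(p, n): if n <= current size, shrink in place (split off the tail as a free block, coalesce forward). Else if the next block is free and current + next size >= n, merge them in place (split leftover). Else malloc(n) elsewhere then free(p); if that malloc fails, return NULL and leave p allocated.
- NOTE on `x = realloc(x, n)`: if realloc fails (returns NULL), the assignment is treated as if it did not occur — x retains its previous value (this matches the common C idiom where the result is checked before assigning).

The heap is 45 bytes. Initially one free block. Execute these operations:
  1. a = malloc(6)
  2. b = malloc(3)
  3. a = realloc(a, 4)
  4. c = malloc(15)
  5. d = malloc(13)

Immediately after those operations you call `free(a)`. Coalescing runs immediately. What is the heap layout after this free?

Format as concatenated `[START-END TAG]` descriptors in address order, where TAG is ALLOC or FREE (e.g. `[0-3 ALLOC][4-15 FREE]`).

Answer: [0-5 FREE][6-8 ALLOC][9-23 ALLOC][24-36 ALLOC][37-44 FREE]

Derivation:
Op 1: a = malloc(6) -> a = 0; heap: [0-5 ALLOC][6-44 FREE]
Op 2: b = malloc(3) -> b = 6; heap: [0-5 ALLOC][6-8 ALLOC][9-44 FREE]
Op 3: a = realloc(a, 4) -> a = 0; heap: [0-3 ALLOC][4-5 FREE][6-8 ALLOC][9-44 FREE]
Op 4: c = malloc(15) -> c = 9; heap: [0-3 ALLOC][4-5 FREE][6-8 ALLOC][9-23 ALLOC][24-44 FREE]
Op 5: d = malloc(13) -> d = 24; heap: [0-3 ALLOC][4-5 FREE][6-8 ALLOC][9-23 ALLOC][24-36 ALLOC][37-44 FREE]
free(a): a = 0 -> block [0-3 ALLOC]; mark free, coalesce with adjacent free neighbors -> [0-5 FREE][6-8 ALLOC][9-23 ALLOC][24-36 ALLOC][37-44 FREE]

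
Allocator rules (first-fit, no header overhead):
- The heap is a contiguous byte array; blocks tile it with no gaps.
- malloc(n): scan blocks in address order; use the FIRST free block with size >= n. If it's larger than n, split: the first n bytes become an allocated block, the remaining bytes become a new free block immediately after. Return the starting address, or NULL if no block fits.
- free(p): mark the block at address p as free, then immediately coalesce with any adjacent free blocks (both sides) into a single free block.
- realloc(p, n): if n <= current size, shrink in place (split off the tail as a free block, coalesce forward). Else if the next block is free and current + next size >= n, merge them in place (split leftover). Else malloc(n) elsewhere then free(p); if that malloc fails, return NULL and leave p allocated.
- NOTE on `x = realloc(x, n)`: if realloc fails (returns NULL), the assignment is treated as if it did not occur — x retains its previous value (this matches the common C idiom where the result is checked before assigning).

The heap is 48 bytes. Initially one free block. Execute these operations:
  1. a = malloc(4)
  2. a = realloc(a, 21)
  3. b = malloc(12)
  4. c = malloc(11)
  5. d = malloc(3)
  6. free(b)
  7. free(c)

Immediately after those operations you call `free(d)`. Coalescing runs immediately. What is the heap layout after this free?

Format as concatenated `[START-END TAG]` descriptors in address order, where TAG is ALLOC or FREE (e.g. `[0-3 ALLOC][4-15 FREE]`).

Op 1: a = malloc(4) -> a = 0; heap: [0-3 ALLOC][4-47 FREE]
Op 2: a = realloc(a, 21) -> a = 0; heap: [0-20 ALLOC][21-47 FREE]
Op 3: b = malloc(12) -> b = 21; heap: [0-20 ALLOC][21-32 ALLOC][33-47 FREE]
Op 4: c = malloc(11) -> c = 33; heap: [0-20 ALLOC][21-32 ALLOC][33-43 ALLOC][44-47 FREE]
Op 5: d = malloc(3) -> d = 44; heap: [0-20 ALLOC][21-32 ALLOC][33-43 ALLOC][44-46 ALLOC][47-47 FREE]
Op 6: free(b) -> (freed b); heap: [0-20 ALLOC][21-32 FREE][33-43 ALLOC][44-46 ALLOC][47-47 FREE]
Op 7: free(c) -> (freed c); heap: [0-20 ALLOC][21-43 FREE][44-46 ALLOC][47-47 FREE]
free(d): d = 44 -> block [44-46 ALLOC]; mark free, coalesce with adjacent free neighbors -> [0-20 ALLOC][21-47 FREE]

Answer: [0-20 ALLOC][21-47 FREE]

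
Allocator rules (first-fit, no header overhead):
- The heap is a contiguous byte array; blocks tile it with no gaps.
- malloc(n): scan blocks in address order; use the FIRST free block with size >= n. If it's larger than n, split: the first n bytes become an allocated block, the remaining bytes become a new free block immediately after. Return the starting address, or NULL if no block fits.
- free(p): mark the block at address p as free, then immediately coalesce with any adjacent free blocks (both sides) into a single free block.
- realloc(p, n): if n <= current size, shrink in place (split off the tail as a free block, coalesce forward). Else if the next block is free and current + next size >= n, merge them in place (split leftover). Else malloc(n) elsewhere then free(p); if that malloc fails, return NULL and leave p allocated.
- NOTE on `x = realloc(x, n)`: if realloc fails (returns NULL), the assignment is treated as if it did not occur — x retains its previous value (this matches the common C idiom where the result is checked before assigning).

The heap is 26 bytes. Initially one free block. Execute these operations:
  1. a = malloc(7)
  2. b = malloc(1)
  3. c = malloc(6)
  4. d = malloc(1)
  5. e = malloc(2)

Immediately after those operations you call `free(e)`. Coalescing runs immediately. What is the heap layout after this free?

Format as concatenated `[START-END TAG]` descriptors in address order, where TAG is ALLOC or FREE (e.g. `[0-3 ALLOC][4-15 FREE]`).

Answer: [0-6 ALLOC][7-7 ALLOC][8-13 ALLOC][14-14 ALLOC][15-25 FREE]

Derivation:
Op 1: a = malloc(7) -> a = 0; heap: [0-6 ALLOC][7-25 FREE]
Op 2: b = malloc(1) -> b = 7; heap: [0-6 ALLOC][7-7 ALLOC][8-25 FREE]
Op 3: c = malloc(6) -> c = 8; heap: [0-6 ALLOC][7-7 ALLOC][8-13 ALLOC][14-25 FREE]
Op 4: d = malloc(1) -> d = 14; heap: [0-6 ALLOC][7-7 ALLOC][8-13 ALLOC][14-14 ALLOC][15-25 FREE]
Op 5: e = malloc(2) -> e = 15; heap: [0-6 ALLOC][7-7 ALLOC][8-13 ALLOC][14-14 ALLOC][15-16 ALLOC][17-25 FREE]
free(e): e = 15 -> block [15-16 ALLOC]; mark free, coalesce with adjacent free neighbors -> [0-6 ALLOC][7-7 ALLOC][8-13 ALLOC][14-14 ALLOC][15-25 FREE]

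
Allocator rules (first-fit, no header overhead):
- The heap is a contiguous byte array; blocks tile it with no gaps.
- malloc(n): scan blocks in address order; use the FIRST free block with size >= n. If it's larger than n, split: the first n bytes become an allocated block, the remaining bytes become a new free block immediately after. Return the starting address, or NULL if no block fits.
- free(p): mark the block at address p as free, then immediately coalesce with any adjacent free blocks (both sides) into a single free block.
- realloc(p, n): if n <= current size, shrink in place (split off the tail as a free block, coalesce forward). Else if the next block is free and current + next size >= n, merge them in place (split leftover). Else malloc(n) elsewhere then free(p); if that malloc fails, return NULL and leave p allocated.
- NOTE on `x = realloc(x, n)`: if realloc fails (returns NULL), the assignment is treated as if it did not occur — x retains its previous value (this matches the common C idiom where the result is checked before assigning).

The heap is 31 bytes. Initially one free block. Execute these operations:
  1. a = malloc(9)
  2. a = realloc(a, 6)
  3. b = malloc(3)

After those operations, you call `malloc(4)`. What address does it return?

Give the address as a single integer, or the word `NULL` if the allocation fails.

Answer: 9

Derivation:
Op 1: a = malloc(9) -> a = 0; heap: [0-8 ALLOC][9-30 FREE]
Op 2: a = realloc(a, 6) -> a = 0; heap: [0-5 ALLOC][6-30 FREE]
Op 3: b = malloc(3) -> b = 6; heap: [0-5 ALLOC][6-8 ALLOC][9-30 FREE]
malloc(4): first-fit scan over [0-5 ALLOC][6-8 ALLOC][9-30 FREE] -> 9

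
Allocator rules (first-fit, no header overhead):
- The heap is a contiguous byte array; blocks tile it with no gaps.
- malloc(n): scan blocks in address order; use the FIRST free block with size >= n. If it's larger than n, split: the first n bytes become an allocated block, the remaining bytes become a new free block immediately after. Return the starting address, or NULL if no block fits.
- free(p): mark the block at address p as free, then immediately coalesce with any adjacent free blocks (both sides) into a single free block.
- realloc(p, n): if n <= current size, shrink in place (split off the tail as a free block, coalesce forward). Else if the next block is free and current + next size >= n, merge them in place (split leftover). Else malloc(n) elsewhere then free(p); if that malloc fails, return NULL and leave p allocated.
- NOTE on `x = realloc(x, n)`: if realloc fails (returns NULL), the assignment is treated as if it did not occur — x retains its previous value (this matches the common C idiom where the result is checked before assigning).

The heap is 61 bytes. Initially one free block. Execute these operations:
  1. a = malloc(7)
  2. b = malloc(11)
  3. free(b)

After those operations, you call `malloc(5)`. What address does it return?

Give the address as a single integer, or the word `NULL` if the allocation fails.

Op 1: a = malloc(7) -> a = 0; heap: [0-6 ALLOC][7-60 FREE]
Op 2: b = malloc(11) -> b = 7; heap: [0-6 ALLOC][7-17 ALLOC][18-60 FREE]
Op 3: free(b) -> (freed b); heap: [0-6 ALLOC][7-60 FREE]
malloc(5): first-fit scan over [0-6 ALLOC][7-60 FREE] -> 7

Answer: 7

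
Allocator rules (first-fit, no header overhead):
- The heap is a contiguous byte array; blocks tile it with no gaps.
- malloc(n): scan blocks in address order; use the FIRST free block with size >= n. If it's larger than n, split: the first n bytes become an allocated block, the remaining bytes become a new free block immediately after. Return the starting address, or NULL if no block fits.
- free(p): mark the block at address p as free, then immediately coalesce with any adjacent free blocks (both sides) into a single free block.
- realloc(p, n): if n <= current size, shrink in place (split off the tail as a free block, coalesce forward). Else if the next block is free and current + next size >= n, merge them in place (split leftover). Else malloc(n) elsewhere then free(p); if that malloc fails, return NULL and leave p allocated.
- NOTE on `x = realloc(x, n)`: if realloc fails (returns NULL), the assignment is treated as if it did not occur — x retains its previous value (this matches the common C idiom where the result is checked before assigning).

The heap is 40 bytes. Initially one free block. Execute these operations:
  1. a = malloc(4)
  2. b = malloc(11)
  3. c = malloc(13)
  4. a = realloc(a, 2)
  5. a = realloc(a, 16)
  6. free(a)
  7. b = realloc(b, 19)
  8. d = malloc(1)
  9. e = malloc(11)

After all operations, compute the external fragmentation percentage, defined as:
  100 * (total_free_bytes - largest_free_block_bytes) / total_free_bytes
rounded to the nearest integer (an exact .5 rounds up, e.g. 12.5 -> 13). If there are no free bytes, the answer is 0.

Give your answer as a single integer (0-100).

Op 1: a = malloc(4) -> a = 0; heap: [0-3 ALLOC][4-39 FREE]
Op 2: b = malloc(11) -> b = 4; heap: [0-3 ALLOC][4-14 ALLOC][15-39 FREE]
Op 3: c = malloc(13) -> c = 15; heap: [0-3 ALLOC][4-14 ALLOC][15-27 ALLOC][28-39 FREE]
Op 4: a = realloc(a, 2) -> a = 0; heap: [0-1 ALLOC][2-3 FREE][4-14 ALLOC][15-27 ALLOC][28-39 FREE]
Op 5: a = realloc(a, 16) -> NULL (a unchanged); heap: [0-1 ALLOC][2-3 FREE][4-14 ALLOC][15-27 ALLOC][28-39 FREE]
Op 6: free(a) -> (freed a); heap: [0-3 FREE][4-14 ALLOC][15-27 ALLOC][28-39 FREE]
Op 7: b = realloc(b, 19) -> NULL (b unchanged); heap: [0-3 FREE][4-14 ALLOC][15-27 ALLOC][28-39 FREE]
Op 8: d = malloc(1) -> d = 0; heap: [0-0 ALLOC][1-3 FREE][4-14 ALLOC][15-27 ALLOC][28-39 FREE]
Op 9: e = malloc(11) -> e = 28; heap: [0-0 ALLOC][1-3 FREE][4-14 ALLOC][15-27 ALLOC][28-38 ALLOC][39-39 FREE]
Free blocks: [3 1] total_free=4 largest=3 -> 100*(4-3)/4 = 100/4 = 25

Answer: 25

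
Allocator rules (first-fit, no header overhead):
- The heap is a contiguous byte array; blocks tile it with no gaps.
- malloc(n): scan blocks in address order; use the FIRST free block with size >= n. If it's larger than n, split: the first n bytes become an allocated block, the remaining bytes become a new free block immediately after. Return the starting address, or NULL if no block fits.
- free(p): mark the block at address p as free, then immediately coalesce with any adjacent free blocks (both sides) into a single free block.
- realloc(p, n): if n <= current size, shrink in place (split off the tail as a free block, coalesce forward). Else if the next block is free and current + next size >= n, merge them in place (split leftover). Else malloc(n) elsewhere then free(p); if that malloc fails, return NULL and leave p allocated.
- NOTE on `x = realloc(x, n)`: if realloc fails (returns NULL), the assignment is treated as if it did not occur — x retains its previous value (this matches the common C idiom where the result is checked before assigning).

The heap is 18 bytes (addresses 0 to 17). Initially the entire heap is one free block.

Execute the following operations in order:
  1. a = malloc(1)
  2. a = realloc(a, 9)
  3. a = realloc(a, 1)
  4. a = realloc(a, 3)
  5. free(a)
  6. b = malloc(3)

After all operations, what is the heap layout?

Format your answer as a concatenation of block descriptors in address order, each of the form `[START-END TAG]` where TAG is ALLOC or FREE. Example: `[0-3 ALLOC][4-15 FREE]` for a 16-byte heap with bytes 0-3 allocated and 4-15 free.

Answer: [0-2 ALLOC][3-17 FREE]

Derivation:
Op 1: a = malloc(1) -> a = 0; heap: [0-0 ALLOC][1-17 FREE]
Op 2: a = realloc(a, 9) -> a = 0; heap: [0-8 ALLOC][9-17 FREE]
Op 3: a = realloc(a, 1) -> a = 0; heap: [0-0 ALLOC][1-17 FREE]
Op 4: a = realloc(a, 3) -> a = 0; heap: [0-2 ALLOC][3-17 FREE]
Op 5: free(a) -> (freed a); heap: [0-17 FREE]
Op 6: b = malloc(3) -> b = 0; heap: [0-2 ALLOC][3-17 FREE]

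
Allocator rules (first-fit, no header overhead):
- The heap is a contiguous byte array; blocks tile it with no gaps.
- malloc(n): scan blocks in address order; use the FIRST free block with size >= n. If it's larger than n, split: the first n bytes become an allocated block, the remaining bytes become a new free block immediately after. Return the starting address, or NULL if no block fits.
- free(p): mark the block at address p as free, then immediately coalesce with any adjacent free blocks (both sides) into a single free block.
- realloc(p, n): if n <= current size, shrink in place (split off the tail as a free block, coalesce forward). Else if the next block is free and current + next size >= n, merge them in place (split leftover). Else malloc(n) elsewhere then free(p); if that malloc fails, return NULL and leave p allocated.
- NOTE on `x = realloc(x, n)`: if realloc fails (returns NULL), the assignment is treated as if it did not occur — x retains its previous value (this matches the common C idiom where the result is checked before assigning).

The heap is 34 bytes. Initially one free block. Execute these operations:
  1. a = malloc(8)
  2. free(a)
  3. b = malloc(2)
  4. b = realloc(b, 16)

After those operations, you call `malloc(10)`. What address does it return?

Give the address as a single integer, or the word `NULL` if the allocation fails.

Answer: 16

Derivation:
Op 1: a = malloc(8) -> a = 0; heap: [0-7 ALLOC][8-33 FREE]
Op 2: free(a) -> (freed a); heap: [0-33 FREE]
Op 3: b = malloc(2) -> b = 0; heap: [0-1 ALLOC][2-33 FREE]
Op 4: b = realloc(b, 16) -> b = 0; heap: [0-15 ALLOC][16-33 FREE]
malloc(10): first-fit scan over [0-15 ALLOC][16-33 FREE] -> 16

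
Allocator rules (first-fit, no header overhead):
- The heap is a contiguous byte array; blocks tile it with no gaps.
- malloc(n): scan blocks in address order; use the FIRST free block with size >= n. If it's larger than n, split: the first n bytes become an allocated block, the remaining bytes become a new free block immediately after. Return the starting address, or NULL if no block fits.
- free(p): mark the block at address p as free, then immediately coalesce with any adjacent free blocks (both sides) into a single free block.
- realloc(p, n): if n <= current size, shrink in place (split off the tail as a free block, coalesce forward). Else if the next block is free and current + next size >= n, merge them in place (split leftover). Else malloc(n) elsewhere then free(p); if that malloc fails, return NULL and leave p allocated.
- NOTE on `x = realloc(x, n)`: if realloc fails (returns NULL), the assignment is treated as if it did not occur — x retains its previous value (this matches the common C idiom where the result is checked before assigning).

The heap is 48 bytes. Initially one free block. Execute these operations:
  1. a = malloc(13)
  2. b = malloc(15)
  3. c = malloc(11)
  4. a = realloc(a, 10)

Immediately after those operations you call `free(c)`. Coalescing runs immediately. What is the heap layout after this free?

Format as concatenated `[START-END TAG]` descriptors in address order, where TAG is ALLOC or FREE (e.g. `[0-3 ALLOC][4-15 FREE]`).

Op 1: a = malloc(13) -> a = 0; heap: [0-12 ALLOC][13-47 FREE]
Op 2: b = malloc(15) -> b = 13; heap: [0-12 ALLOC][13-27 ALLOC][28-47 FREE]
Op 3: c = malloc(11) -> c = 28; heap: [0-12 ALLOC][13-27 ALLOC][28-38 ALLOC][39-47 FREE]
Op 4: a = realloc(a, 10) -> a = 0; heap: [0-9 ALLOC][10-12 FREE][13-27 ALLOC][28-38 ALLOC][39-47 FREE]
free(c): c = 28 -> block [28-38 ALLOC]; mark free, coalesce with adjacent free neighbors -> [0-9 ALLOC][10-12 FREE][13-27 ALLOC][28-47 FREE]

Answer: [0-9 ALLOC][10-12 FREE][13-27 ALLOC][28-47 FREE]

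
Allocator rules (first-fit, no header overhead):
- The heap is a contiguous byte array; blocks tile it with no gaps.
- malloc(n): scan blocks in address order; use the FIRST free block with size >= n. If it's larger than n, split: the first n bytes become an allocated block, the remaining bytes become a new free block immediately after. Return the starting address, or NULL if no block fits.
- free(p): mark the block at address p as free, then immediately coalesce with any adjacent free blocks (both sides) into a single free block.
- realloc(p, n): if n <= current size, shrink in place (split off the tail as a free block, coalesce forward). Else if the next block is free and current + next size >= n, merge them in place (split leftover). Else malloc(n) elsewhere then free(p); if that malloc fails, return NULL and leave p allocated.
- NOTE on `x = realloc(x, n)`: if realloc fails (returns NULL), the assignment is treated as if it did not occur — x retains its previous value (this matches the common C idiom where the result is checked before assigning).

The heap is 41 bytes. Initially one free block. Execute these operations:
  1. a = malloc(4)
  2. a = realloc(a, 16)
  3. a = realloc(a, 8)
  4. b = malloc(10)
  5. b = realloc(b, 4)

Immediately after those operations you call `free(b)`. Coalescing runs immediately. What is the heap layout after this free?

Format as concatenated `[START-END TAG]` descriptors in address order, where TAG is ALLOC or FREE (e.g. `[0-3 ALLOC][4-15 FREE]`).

Op 1: a = malloc(4) -> a = 0; heap: [0-3 ALLOC][4-40 FREE]
Op 2: a = realloc(a, 16) -> a = 0; heap: [0-15 ALLOC][16-40 FREE]
Op 3: a = realloc(a, 8) -> a = 0; heap: [0-7 ALLOC][8-40 FREE]
Op 4: b = malloc(10) -> b = 8; heap: [0-7 ALLOC][8-17 ALLOC][18-40 FREE]
Op 5: b = realloc(b, 4) -> b = 8; heap: [0-7 ALLOC][8-11 ALLOC][12-40 FREE]
free(b): b = 8 -> block [8-11 ALLOC]; mark free, coalesce with adjacent free neighbors -> [0-7 ALLOC][8-40 FREE]

Answer: [0-7 ALLOC][8-40 FREE]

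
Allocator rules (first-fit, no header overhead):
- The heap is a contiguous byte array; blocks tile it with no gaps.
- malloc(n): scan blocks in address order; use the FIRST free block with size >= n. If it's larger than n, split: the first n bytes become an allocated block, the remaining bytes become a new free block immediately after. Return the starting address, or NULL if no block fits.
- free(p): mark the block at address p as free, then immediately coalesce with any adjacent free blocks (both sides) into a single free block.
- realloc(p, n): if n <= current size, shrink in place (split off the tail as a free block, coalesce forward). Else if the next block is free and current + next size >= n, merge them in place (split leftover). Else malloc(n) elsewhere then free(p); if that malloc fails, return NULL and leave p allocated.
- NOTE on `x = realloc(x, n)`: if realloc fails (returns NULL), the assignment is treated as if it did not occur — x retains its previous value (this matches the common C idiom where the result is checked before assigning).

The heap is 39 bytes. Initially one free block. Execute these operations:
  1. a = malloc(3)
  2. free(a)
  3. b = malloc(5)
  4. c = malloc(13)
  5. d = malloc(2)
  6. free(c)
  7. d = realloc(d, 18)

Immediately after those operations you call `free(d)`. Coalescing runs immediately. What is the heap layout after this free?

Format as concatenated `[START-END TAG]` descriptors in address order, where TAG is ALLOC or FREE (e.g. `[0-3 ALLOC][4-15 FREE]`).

Op 1: a = malloc(3) -> a = 0; heap: [0-2 ALLOC][3-38 FREE]
Op 2: free(a) -> (freed a); heap: [0-38 FREE]
Op 3: b = malloc(5) -> b = 0; heap: [0-4 ALLOC][5-38 FREE]
Op 4: c = malloc(13) -> c = 5; heap: [0-4 ALLOC][5-17 ALLOC][18-38 FREE]
Op 5: d = malloc(2) -> d = 18; heap: [0-4 ALLOC][5-17 ALLOC][18-19 ALLOC][20-38 FREE]
Op 6: free(c) -> (freed c); heap: [0-4 ALLOC][5-17 FREE][18-19 ALLOC][20-38 FREE]
Op 7: d = realloc(d, 18) -> d = 18; heap: [0-4 ALLOC][5-17 FREE][18-35 ALLOC][36-38 FREE]
free(d): d = 18 -> block [18-35 ALLOC]; mark free, coalesce with adjacent free neighbors -> [0-4 ALLOC][5-38 FREE]

Answer: [0-4 ALLOC][5-38 FREE]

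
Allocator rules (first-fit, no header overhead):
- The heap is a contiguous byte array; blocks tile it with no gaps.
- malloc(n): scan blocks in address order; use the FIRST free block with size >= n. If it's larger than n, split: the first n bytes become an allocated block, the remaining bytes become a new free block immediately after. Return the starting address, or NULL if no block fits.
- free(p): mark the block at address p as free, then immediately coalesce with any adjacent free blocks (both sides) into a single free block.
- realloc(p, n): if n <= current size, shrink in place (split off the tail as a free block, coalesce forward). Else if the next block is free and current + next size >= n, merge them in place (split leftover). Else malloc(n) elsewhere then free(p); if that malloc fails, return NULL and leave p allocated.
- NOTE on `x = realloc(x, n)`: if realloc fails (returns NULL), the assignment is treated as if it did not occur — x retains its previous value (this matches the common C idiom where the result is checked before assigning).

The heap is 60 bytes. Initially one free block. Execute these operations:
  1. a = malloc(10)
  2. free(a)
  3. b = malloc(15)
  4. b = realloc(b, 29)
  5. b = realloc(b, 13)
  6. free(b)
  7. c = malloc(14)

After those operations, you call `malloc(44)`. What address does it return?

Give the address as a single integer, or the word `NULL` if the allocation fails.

Op 1: a = malloc(10) -> a = 0; heap: [0-9 ALLOC][10-59 FREE]
Op 2: free(a) -> (freed a); heap: [0-59 FREE]
Op 3: b = malloc(15) -> b = 0; heap: [0-14 ALLOC][15-59 FREE]
Op 4: b = realloc(b, 29) -> b = 0; heap: [0-28 ALLOC][29-59 FREE]
Op 5: b = realloc(b, 13) -> b = 0; heap: [0-12 ALLOC][13-59 FREE]
Op 6: free(b) -> (freed b); heap: [0-59 FREE]
Op 7: c = malloc(14) -> c = 0; heap: [0-13 ALLOC][14-59 FREE]
malloc(44): first-fit scan over [0-13 ALLOC][14-59 FREE] -> 14

Answer: 14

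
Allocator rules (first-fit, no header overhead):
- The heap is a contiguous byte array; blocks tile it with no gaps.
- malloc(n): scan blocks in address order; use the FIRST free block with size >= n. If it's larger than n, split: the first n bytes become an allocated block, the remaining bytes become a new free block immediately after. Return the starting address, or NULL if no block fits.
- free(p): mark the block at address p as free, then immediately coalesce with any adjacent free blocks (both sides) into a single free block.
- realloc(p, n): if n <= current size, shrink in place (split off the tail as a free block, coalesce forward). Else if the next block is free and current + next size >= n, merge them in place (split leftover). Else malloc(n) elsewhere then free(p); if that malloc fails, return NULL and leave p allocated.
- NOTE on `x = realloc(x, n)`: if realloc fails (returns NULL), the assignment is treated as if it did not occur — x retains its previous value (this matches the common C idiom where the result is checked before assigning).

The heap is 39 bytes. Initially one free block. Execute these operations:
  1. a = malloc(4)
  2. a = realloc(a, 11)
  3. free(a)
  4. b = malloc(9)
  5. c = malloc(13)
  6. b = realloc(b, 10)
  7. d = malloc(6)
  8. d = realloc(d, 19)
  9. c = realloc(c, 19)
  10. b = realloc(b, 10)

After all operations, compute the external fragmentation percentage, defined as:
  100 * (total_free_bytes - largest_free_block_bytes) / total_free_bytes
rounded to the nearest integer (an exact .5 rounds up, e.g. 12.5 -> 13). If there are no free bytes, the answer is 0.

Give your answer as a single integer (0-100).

Op 1: a = malloc(4) -> a = 0; heap: [0-3 ALLOC][4-38 FREE]
Op 2: a = realloc(a, 11) -> a = 0; heap: [0-10 ALLOC][11-38 FREE]
Op 3: free(a) -> (freed a); heap: [0-38 FREE]
Op 4: b = malloc(9) -> b = 0; heap: [0-8 ALLOC][9-38 FREE]
Op 5: c = malloc(13) -> c = 9; heap: [0-8 ALLOC][9-21 ALLOC][22-38 FREE]
Op 6: b = realloc(b, 10) -> b = 22; heap: [0-8 FREE][9-21 ALLOC][22-31 ALLOC][32-38 FREE]
Op 7: d = malloc(6) -> d = 0; heap: [0-5 ALLOC][6-8 FREE][9-21 ALLOC][22-31 ALLOC][32-38 FREE]
Op 8: d = realloc(d, 19) -> NULL (d unchanged); heap: [0-5 ALLOC][6-8 FREE][9-21 ALLOC][22-31 ALLOC][32-38 FREE]
Op 9: c = realloc(c, 19) -> NULL (c unchanged); heap: [0-5 ALLOC][6-8 FREE][9-21 ALLOC][22-31 ALLOC][32-38 FREE]
Op 10: b = realloc(b, 10) -> b = 22; heap: [0-5 ALLOC][6-8 FREE][9-21 ALLOC][22-31 ALLOC][32-38 FREE]
Free blocks: [3 7] total_free=10 largest=7 -> 100*(10-7)/10 = 300/10 = 30

Answer: 30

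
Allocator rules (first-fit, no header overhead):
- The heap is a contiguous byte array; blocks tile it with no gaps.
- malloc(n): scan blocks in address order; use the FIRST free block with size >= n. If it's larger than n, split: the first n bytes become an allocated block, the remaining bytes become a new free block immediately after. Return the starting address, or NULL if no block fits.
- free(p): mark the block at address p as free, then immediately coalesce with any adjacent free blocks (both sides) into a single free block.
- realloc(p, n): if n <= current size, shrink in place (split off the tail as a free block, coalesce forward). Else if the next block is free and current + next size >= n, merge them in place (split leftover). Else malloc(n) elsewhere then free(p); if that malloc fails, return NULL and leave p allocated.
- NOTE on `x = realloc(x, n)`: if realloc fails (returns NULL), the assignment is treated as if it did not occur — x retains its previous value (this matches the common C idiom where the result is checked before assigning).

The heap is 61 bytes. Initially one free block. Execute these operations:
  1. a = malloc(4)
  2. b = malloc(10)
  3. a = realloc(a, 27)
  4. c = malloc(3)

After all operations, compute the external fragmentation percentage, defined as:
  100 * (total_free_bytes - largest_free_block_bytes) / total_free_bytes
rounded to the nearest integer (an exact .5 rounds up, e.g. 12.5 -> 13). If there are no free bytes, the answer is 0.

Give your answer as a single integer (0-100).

Op 1: a = malloc(4) -> a = 0; heap: [0-3 ALLOC][4-60 FREE]
Op 2: b = malloc(10) -> b = 4; heap: [0-3 ALLOC][4-13 ALLOC][14-60 FREE]
Op 3: a = realloc(a, 27) -> a = 14; heap: [0-3 FREE][4-13 ALLOC][14-40 ALLOC][41-60 FREE]
Op 4: c = malloc(3) -> c = 0; heap: [0-2 ALLOC][3-3 FREE][4-13 ALLOC][14-40 ALLOC][41-60 FREE]
Free blocks: [1 20] total_free=21 largest=20 -> 100*(21-20)/21 = 100/21 ≈ 4.762 -> rounds to 5

Answer: 5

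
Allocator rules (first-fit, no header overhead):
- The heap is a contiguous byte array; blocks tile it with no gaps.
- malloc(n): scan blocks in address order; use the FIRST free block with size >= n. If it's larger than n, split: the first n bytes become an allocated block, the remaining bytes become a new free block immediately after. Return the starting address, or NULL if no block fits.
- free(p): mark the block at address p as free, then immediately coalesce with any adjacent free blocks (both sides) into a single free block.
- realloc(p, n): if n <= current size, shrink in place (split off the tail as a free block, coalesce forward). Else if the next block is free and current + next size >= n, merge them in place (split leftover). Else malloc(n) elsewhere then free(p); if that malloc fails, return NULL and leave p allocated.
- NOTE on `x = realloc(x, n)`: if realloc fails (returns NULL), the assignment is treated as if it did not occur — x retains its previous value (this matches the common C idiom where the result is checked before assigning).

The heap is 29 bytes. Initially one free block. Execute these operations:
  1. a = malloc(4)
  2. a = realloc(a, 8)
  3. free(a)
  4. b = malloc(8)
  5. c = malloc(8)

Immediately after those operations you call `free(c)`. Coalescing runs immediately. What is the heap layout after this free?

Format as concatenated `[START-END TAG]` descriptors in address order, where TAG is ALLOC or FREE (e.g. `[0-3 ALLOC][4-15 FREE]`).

Answer: [0-7 ALLOC][8-28 FREE]

Derivation:
Op 1: a = malloc(4) -> a = 0; heap: [0-3 ALLOC][4-28 FREE]
Op 2: a = realloc(a, 8) -> a = 0; heap: [0-7 ALLOC][8-28 FREE]
Op 3: free(a) -> (freed a); heap: [0-28 FREE]
Op 4: b = malloc(8) -> b = 0; heap: [0-7 ALLOC][8-28 FREE]
Op 5: c = malloc(8) -> c = 8; heap: [0-7 ALLOC][8-15 ALLOC][16-28 FREE]
free(c): c = 8 -> block [8-15 ALLOC]; mark free, coalesce with adjacent free neighbors -> [0-7 ALLOC][8-28 FREE]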